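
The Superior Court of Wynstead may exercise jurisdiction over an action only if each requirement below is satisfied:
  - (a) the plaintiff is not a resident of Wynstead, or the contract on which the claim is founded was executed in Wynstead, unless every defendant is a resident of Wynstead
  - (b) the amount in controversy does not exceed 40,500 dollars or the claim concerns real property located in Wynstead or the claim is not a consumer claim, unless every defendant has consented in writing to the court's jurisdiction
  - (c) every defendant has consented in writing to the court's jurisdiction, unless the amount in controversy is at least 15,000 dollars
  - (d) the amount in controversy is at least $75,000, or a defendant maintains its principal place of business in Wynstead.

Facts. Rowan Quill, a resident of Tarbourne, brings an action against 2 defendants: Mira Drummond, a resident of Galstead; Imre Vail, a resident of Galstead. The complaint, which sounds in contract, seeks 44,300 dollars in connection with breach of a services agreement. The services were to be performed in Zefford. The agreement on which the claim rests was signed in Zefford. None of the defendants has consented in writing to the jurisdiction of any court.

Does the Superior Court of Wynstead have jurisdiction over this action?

The Superior Court of Wynstead:
  (a) The plaintiff resides in Tarbourne, which is not Wynstead — that alternative is enough. Met.
  (b) The claim is a contract claim, not a consumer claim, which satisfies one of the alternatives. Satisfied.
  (c) No such written consent has been filed. However, the amount in controversy is USD 44,300, which meets the $15,000 floor, so the 'unless' proviso supplies this condition. Met.
  (d) The amount in controversy is 44,300 dollars, below the 75,000 dollars floor; no defendant is a corporation — none of the alternatives is met. Fails.
  → Not every requirement is met — no jurisdiction.

No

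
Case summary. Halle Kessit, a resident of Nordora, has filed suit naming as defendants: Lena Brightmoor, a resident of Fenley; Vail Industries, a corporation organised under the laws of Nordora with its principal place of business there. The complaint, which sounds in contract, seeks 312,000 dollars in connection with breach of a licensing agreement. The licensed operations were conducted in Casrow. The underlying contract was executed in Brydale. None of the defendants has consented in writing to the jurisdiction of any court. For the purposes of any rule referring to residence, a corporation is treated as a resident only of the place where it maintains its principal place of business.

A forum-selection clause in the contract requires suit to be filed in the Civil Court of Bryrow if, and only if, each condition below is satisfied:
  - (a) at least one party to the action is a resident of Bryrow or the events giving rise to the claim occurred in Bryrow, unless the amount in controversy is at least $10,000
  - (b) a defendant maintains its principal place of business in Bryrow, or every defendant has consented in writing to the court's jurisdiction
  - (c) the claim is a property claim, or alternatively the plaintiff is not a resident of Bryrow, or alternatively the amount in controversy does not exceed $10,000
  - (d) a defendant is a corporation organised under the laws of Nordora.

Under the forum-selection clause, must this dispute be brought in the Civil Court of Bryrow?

The Civil Court of Bryrow:
  (a) No party resides in Bryrow; the operative events occurred in Casrow, not Bryrow — no alternative holds. But the amount in controversy is $312,000, which meets the $10,000 floor, and the 'unless' clause therefore excuses the requirement. Met.
  (b) The corporate defendant(s) have their principal place of business in Nordora, not Bryrow; no such written consent has been filed — every alternative fails. Condition not met.
  (c) The plaintiff resides in Nordora, which is not Bryrow, so one alternative holds. Satisfied.
  (d) Vail Industries is organised under the laws of Nordora. Met.
  → The clause does not apply.

No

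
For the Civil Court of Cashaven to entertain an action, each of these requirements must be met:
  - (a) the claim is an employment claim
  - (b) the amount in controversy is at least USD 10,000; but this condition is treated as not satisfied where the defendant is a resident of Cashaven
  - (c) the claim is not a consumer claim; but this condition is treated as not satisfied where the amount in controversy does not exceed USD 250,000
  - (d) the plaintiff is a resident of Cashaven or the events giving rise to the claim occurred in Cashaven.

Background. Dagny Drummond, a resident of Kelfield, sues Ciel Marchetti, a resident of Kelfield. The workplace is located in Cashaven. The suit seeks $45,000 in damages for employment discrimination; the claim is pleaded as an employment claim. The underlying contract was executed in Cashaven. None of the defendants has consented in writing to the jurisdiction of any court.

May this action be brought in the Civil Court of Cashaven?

No

The Civil Court of Cashaven:
  (a) The claim is an employment claim. Met.
  (b) The amount in controversy is USD 45,000, which meets the 10,000 dollars floor. The carve-out does not apply: the defendant resides in Kelfield, not Cashaven. Satisfied.
  (c) The claim is an employment claim, not a consumer claim. But the amount in controversy is $45,000, within the $250,000 ceiling, triggering the carve-out and defeating this condition. Condition not met.
  (d) The operative events occurred in Cashaven, so one alternative holds. Met.
  → The court lacks jurisdiction.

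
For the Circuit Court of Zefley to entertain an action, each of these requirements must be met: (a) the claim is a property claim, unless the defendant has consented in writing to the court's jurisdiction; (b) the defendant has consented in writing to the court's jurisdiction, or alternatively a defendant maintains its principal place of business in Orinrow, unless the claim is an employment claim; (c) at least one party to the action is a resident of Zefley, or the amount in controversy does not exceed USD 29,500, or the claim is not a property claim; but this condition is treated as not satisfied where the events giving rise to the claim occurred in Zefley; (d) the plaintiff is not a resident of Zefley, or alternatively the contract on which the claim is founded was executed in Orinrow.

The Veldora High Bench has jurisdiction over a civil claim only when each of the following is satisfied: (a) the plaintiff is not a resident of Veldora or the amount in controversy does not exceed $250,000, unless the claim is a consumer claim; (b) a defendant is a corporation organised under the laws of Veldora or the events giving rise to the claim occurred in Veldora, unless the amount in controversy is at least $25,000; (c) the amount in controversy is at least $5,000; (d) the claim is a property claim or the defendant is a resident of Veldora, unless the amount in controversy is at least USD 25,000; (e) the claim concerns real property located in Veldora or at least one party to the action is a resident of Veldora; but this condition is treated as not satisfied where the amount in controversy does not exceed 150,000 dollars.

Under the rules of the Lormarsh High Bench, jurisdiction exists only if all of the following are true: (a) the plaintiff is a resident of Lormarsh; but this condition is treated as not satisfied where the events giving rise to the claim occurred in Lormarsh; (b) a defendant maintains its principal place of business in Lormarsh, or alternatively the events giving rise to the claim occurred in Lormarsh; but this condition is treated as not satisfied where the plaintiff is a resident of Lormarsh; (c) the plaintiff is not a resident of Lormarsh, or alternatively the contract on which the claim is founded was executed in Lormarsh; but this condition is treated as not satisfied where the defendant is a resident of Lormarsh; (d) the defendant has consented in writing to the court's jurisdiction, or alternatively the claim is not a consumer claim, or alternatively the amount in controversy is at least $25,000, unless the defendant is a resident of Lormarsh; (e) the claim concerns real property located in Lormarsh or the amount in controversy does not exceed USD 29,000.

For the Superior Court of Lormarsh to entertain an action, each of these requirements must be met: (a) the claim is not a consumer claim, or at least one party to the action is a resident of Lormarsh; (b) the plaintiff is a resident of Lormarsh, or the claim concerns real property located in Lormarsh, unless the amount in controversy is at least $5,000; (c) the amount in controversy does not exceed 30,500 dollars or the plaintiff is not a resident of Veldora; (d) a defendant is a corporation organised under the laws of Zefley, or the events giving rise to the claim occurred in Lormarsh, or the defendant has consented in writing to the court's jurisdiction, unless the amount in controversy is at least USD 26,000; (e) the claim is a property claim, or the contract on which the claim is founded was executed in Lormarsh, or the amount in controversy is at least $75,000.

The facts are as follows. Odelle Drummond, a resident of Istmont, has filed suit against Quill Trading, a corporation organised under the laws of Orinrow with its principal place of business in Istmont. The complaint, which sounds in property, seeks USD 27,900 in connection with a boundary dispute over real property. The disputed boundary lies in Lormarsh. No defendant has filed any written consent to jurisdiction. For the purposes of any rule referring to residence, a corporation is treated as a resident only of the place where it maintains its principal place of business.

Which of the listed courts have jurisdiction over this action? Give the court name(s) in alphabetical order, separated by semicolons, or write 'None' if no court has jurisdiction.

The Circuit Court of Zefley:
  (a) The claim is a property claim. Met.
  (b) No such written consent has been filed; the corporate defendant(s) have their principal place of business in Istmont, not Orinrow — no alternative holds. The proviso offers no rescue either, since the claim is a property claim, not an employment claim. Not satisfied.
  (c) The amount in controversy is USD 27,900, within the $29,500 ceiling, which satisfies one of the alternatives. And the carve-out is inapplicable — the operative events occurred in Lormarsh, not Zefley. Condition met.
  (d) The plaintiff resides in Istmont, which is not Zefley — that alternative is enough. Condition met.
  → At least one condition fails; no jurisdiction.
The Veldora High Bench:
  (a) The plaintiff resides in Istmont, which is not Veldora, so one alternative holds. Met.
  (b) The corporate defendant(s) are organised in Orinrow, not Veldora; the operative events occurred in Lormarsh, not Veldora — every alternative fails. But the amount in controversy is USD 27,900, which meets the USD 25,000 floor, and the 'unless' clause therefore excuses the requirement. Met.
  (c) The amount in controversy is $27,900, which meets the USD 5,000 floor. Met.
  (d) The claim is a property claim — that alternative is enough. Condition met.
  (e) The property lies in Lormarsh, not Veldora; no party resides in Veldora — no alternative holds. Fails.
  → The court lacks jurisdiction.
The Lormarsh High Bench:
  (a) The plaintiff resides in Istmont, not Lormarsh. Not met.
  (b) The operative events occurred in Lormarsh, which satisfies one of the alternatives. And the carve-out is inapplicable — the plaintiff resides in Istmont, not Lormarsh. Condition met.
  (c) The plaintiff resides in Istmont, which is not Lormarsh, so this disjunct is met. And the carve-out is inapplicable — the defendant resides in Istmont, not Lormarsh. Satisfied.
  (d) The claim is a property claim, not a consumer claim, which satisfies one of the alternatives. Met.
  (e) The property lies in Lormarsh, so one alternative holds. Condition met.
  → At least one condition fails; no jurisdiction.
The Superior Court of Lormarsh:
  (a) The claim is a property claim, not a consumer claim — that alternative is enough. Met.
  (b) The property lies in Lormarsh, which satisfies one of the alternatives. Met.
  (c) The amount in controversy is 27,900 dollars, within the $30,500 ceiling, so one alternative holds. Satisfied.
  (d) The operative events occurred in Lormarsh, which satisfies one of the alternatives. Met.
  (e) The claim is a property claim, so this disjunct is met. Condition met.
  → Jurisdiction lies.

the Superior Court of Lormarsh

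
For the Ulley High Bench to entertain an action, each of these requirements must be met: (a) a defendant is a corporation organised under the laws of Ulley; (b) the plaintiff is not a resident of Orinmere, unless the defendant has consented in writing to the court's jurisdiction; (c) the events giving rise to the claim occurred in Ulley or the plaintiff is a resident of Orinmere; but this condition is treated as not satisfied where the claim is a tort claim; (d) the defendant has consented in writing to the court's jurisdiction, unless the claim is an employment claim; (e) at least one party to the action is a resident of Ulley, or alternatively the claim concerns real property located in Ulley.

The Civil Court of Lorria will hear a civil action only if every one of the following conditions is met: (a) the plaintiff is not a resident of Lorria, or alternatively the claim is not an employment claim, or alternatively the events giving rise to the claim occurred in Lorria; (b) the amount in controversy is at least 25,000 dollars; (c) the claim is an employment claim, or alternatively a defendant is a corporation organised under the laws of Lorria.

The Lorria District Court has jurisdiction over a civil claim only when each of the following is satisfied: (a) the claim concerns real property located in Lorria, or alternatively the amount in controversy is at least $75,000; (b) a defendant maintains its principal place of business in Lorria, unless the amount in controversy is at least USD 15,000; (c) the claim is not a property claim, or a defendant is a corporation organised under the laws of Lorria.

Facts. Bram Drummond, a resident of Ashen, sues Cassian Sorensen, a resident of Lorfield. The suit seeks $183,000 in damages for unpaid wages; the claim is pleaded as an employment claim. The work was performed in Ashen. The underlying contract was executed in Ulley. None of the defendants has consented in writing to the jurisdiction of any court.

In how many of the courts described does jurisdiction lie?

2

The Ulley High Bench:
  (a) No defendant is a corporation. Not satisfied.
  (b) The plaintiff resides in Ashen, which is not Orinmere. Satisfied.
  (c) The operative events occurred in Ashen, not Ulley; the plaintiff resides in Ashen, not Orinmere — every alternative fails. Not met.
  (d) No such written consent has been filed. But the claim is an employment claim, and the 'unless' clause therefore excuses the requirement. Condition met.
  (e) No party resides in Ulley; the claim does not concern real property — every alternative fails. Not met.
  → At least one condition fails; no jurisdiction.
The Civil Court of Lorria:
  (a) The plaintiff resides in Ashen, which is not Lorria — that alternative is enough. Condition met.
  (b) The amount in controversy is $183,000, which meets the 25,000 dollars floor. Satisfied.
  (c) The claim is an employment claim — that alternative is enough. Satisfied.
  → Every requirement is satisfied — jurisdiction.
The Lorria District Court:
  (a) The amount in controversy is USD 183,000, which meets the $75,000 floor, so one alternative holds. Met.
  (b) No defendant is a corporation. However, the amount in controversy is 183,000 dollars, which meets the $15,000 floor, so the 'unless' proviso supplies this condition. Condition met.
  (c) The claim is an employment claim, not a property claim — that alternative is enough. Met.
  → Every requirement is satisfied — jurisdiction.
Courts with jurisdiction: the Civil Court of Lorria, the Lorria District Court — 2 in total.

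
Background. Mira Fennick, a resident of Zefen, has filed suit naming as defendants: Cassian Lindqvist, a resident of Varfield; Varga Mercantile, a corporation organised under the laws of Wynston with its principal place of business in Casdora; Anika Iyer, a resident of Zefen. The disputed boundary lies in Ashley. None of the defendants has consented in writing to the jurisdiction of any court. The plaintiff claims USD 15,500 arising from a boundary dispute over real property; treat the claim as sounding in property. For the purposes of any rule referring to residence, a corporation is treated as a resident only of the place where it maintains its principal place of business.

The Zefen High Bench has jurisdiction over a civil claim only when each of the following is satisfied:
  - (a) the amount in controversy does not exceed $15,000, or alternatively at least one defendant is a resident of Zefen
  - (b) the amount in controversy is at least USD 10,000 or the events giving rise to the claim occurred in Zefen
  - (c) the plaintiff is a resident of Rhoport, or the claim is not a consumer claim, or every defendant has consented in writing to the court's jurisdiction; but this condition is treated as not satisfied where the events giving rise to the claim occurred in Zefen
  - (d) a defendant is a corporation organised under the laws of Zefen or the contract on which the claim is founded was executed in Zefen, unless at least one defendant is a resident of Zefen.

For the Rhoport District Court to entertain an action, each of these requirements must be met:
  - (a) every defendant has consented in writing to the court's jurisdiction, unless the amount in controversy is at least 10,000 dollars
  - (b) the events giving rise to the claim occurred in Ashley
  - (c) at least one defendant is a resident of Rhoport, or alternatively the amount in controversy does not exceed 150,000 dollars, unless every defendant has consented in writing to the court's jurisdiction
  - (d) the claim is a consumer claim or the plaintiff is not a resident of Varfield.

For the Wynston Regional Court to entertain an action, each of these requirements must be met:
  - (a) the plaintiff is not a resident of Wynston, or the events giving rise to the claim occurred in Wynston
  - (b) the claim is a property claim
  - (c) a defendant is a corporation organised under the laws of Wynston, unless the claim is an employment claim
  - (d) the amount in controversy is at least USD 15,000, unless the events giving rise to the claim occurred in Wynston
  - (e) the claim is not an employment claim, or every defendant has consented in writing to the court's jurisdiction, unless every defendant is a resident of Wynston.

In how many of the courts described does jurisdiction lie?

3

The Zefen High Bench:
  (a) Anika Iyer resides in Zefen, so this disjunct is met. Satisfied.
  (b) The amount in controversy is $15,500, which meets the USD 10,000 floor, so this disjunct is met. Satisfied.
  (c) The claim is a property claim, not a consumer claim, which satisfies one of the alternatives. The exception is not triggered, since the operative events occurred in Ashley, not Zefen. Met.
  (d) The corporate defendant(s) are organised in Wynston, not Zefen; no contract (and hence no place of execution) is alleged — none of the alternatives is met. But Anika Iyer resides in Zefen, and the 'unless' clause therefore excuses the requirement. Condition met.
  → The court has jurisdiction.
The Rhoport District Court:
  (a) No such written consent has been filed. However, the amount in controversy is USD 15,500, which meets the 10,000 dollars floor, so the 'unless' proviso supplies this condition. Condition met.
  (b) The operative events occurred in Ashley. Satisfied.
  (c) The amount in controversy is 15,500 dollars, within the $150,000 ceiling, which satisfies one of the alternatives. Condition met.
  (d) The plaintiff resides in Zefen, which is not Varfield, which satisfies one of the alternatives. Met.
  → Every requirement is satisfied — jurisdiction.
The Wynston Regional Court:
  (a) The plaintiff resides in Zefen, which is not Wynston, so this disjunct is met. Met.
  (b) The claim is a property claim. Condition met.
  (c) Varga Mercantile is organised under the laws of Wynston. Condition met.
  (d) The amount in controversy is 15,500 dollars, which meets the USD 15,000 floor. Satisfied.
  (e) The claim is a property claim, not an employment claim, which satisfies one of the alternatives. Met.
  → Every requirement is satisfied — jurisdiction.
Courts with jurisdiction: the Zefen High Bench, the Rhoport District Court, the Wynston Regional Court — 3 in total.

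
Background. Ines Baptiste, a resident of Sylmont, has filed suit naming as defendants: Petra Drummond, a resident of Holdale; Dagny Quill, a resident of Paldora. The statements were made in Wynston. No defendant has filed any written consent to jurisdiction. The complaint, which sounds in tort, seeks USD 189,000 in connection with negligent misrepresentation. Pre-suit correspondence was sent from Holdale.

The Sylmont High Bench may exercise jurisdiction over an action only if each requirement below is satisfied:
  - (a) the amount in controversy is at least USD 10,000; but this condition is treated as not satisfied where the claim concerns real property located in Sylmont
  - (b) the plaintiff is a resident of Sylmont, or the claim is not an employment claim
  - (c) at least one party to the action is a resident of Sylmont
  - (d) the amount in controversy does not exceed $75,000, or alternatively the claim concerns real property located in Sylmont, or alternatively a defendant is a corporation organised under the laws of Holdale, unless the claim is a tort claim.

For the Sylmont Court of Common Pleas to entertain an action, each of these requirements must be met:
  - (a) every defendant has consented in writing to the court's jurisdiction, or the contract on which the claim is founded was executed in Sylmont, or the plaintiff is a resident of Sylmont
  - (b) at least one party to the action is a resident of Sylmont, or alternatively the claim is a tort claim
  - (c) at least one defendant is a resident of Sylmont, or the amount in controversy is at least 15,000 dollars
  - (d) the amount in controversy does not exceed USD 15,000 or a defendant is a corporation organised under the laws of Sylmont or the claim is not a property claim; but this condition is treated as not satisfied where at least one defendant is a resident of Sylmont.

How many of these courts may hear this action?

2

The Sylmont High Bench:
  (a) The amount in controversy is 189,000 dollars, which meets the $10,000 floor. The carve-out does not apply: the claim does not concern real property. Condition met.
  (b) The plaintiff resides in Sylmont, so one alternative holds. Condition met.
  (c) Ines Baptiste resides in Sylmont. Satisfied.
  (d) The amount in controversy is 189,000 dollars, above the 75,000 dollars ceiling; the claim does not concern real property; no defendant is a corporation — none of the alternatives is met. The proviso rescues it, though: the claim is a tort claim. Met.
  → Jurisdiction lies.
The Sylmont Court of Common Pleas:
  (a) The plaintiff resides in Sylmont — that alternative is enough. Satisfied.
  (b) Ines Baptiste resides in Sylmont — that alternative is enough. Condition met.
  (c) The amount in controversy is USD 189,000, which meets the 15,000 dollars floor — that alternative is enough. Satisfied.
  (d) The claim is a tort claim, not a property claim, which satisfies one of the alternatives. The carve-out does not apply: no defendant resides in Sylmont (they reside in Holdale, Paldora). Condition met.
  → The court has jurisdiction.
Courts with jurisdiction: the Sylmont High Bench, the Sylmont Court of Common Pleas — 2 in total.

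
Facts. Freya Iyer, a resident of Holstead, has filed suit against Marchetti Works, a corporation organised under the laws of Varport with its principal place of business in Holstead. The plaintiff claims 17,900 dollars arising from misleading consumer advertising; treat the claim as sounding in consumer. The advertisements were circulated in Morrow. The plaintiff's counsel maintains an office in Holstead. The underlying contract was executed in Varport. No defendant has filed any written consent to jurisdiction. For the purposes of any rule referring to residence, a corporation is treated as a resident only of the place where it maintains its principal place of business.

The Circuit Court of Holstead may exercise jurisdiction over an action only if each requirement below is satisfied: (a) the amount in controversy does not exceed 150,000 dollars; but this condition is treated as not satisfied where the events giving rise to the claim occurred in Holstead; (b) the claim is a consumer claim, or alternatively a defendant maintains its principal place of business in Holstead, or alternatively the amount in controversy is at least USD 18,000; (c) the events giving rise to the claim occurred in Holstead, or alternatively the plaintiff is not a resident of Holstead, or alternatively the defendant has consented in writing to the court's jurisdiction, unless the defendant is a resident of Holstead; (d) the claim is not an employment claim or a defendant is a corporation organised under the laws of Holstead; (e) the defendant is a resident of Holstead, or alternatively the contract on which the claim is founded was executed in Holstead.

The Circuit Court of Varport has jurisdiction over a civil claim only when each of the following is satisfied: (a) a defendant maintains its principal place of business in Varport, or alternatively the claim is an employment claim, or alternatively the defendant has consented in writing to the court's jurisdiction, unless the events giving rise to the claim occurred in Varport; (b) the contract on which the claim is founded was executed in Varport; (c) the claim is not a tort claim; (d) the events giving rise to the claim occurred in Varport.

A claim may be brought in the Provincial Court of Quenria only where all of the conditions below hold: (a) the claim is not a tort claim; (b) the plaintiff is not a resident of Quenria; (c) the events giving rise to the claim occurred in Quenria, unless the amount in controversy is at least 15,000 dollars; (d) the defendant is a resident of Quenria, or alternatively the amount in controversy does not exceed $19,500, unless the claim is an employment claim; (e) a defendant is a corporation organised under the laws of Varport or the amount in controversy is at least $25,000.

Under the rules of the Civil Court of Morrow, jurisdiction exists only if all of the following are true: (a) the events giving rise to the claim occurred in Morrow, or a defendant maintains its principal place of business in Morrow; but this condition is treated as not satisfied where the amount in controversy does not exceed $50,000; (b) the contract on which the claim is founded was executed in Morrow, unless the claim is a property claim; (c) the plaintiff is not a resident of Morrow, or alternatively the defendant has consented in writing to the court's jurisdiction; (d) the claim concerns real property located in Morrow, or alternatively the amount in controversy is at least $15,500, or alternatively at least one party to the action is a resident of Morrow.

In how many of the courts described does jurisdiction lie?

The Circuit Court of Holstead:
  (a) The amount in controversy is 17,900 dollars, within the USD 150,000 ceiling. The exception is not triggered, since the operative events occurred in Morrow, not Holstead. Met.
  (b) The claim is a consumer claim, so this disjunct is met. Met.
  (c) The operative events occurred in Morrow, not Holstead; the plaintiff resides in Holstead; no such written consent has been filed — no alternative holds. The proviso rescues it, though: the defendant resides in Holstead. Met.
  (d) The claim is a consumer claim, not an employment claim, which satisfies one of the alternatives. Satisfied.
  (e) The defendant resides in Holstead, which satisfies one of the alternatives. Satisfied.
  → Every requirement is satisfied — jurisdiction.
The Circuit Court of Varport:
  (a) The corporate defendant(s) have their principal place of business in Holstead, not Varport; the claim is a consumer claim, not an employment claim; no such written consent has been filed — no alternative holds. And the operative events occurred in Morrow, not Varport, so the proviso does not save it. Not satisfied.
  (b) The contract was executed in Varport. Met.
  (c) The claim is a consumer claim, not a tort claim. Satisfied.
  (d) The operative events occurred in Morrow, not Varport. Not satisfied.
  → Not every requirement is met — no jurisdiction.
The Provincial Court of Quenria:
  (a) The claim is a consumer claim, not a tort claim. Condition met.
  (b) The plaintiff resides in Holstead, which is not Quenria. Satisfied.
  (c) The operative events occurred in Morrow, not Quenria. But the amount in controversy is $17,900, which meets the $15,000 floor, and the 'unless' clause therefore excuses the requirement. Satisfied.
  (d) The amount in controversy is 17,900 dollars, within the $19,500 ceiling, so this disjunct is met. Met.
  (e) Marchetti Works is organised under the laws of Varport, which satisfies one of the alternatives. Condition met.
  → Every requirement is satisfied — jurisdiction.
The Civil Court of Morrow:
  (a) The operative events occurred in Morrow — that alternative is enough. But the carve-out bites: the amount in controversy is $17,900, within the USD 50,000 ceiling. Not satisfied.
  (b) The contract was executed in Varport, not Morrow. The proviso offers no rescue either, since the claim is a consumer claim, not a property claim. Condition not met.
  (c) The plaintiff resides in Holstead, which is not Morrow, so this disjunct is met. Condition met.
  (d) The amount in controversy is USD 17,900, which meets the $15,500 floor, which satisfies one of the alternatives. Met.
  → Not every requirement is met — no jurisdiction.
Courts with jurisdiction: the Circuit Court of Holstead, the Provincial Court of Quenria — 2 in total.

2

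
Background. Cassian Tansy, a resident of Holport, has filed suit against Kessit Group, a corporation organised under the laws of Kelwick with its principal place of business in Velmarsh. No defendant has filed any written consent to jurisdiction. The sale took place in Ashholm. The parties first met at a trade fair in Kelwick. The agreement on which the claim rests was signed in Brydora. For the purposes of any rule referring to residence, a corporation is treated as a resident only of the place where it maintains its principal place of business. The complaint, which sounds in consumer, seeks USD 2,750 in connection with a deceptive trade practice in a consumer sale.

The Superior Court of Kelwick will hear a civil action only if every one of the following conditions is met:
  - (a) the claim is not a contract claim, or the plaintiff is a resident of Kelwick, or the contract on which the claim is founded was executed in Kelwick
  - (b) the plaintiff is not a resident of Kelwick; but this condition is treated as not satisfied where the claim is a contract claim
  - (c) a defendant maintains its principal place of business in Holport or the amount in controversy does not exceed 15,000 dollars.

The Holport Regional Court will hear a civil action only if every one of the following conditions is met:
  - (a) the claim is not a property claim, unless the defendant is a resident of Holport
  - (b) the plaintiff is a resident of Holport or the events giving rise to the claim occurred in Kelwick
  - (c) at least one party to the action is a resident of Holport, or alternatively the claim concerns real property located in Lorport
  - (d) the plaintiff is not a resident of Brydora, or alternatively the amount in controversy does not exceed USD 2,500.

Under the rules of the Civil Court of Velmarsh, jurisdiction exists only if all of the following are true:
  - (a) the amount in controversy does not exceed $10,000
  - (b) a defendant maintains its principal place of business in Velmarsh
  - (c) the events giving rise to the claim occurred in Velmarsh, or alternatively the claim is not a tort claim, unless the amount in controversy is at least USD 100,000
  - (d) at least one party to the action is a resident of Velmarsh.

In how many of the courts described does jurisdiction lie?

The Superior Court of Kelwick:
  (a) The claim is a consumer claim, not a contract claim, so this disjunct is met. Met.
  (b) The plaintiff resides in Holport, which is not Kelwick. The carve-out does not apply: the claim is a consumer claim, not a contract claim. Satisfied.
  (c) The amount in controversy is 2,750 dollars, within the USD 15,000 ceiling, so this disjunct is met. Met.
  → All conditions met; jurisdiction exists.
The Holport Regional Court:
  (a) The claim is a consumer claim, not a property claim. Met.
  (b) The plaintiff resides in Holport, which satisfies one of the alternatives. Met.
  (c) Cassian Tansy resides in Holport — that alternative is enough. Condition met.
  (d) The plaintiff resides in Holport, which is not Brydora, so one alternative holds. Met.
  → The court has jurisdiction.
The Civil Court of Velmarsh:
  (a) The amount in controversy is 2,750 dollars, within the USD 10,000 ceiling. Met.
  (b) Kessit Group has its principal place of business in Velmarsh. Met.
  (c) The claim is a consumer claim, not a tort claim, which satisfies one of the alternatives. Satisfied.
  (d) Kessit Group resides in Velmarsh. Condition met.
  → All conditions met; jurisdiction exists.
Courts with jurisdiction: the Superior Court of Kelwick, the Holport Regional Court, the Civil Court of Velmarsh — 3 in total.

3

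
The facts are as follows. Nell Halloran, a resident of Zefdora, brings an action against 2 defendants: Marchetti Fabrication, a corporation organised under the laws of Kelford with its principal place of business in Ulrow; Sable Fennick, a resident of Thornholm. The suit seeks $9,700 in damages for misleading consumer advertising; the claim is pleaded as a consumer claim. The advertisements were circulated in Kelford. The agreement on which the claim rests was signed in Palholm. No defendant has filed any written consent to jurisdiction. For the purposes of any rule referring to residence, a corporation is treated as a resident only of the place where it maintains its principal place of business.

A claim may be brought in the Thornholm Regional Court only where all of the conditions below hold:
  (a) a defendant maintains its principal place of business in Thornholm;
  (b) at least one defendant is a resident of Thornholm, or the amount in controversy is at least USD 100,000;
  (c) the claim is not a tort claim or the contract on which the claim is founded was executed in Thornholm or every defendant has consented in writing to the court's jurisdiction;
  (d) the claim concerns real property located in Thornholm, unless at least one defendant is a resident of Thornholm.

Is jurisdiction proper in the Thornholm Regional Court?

The Thornholm Regional Court:
  (a) The corporate defendant(s) have their principal place of business in Ulrow, not Thornholm. Not satisfied.
  (b) Sable Fennick resides in Thornholm — that alternative is enough. Condition met.
  (c) The claim is a consumer claim, not a tort claim, so one alternative holds. Satisfied.
  (d) The claim does not concern real property. However, Sable Fennick resides in Thornholm, so the 'unless' proviso supplies this condition. Condition met.
  → The court lacks jurisdiction.

No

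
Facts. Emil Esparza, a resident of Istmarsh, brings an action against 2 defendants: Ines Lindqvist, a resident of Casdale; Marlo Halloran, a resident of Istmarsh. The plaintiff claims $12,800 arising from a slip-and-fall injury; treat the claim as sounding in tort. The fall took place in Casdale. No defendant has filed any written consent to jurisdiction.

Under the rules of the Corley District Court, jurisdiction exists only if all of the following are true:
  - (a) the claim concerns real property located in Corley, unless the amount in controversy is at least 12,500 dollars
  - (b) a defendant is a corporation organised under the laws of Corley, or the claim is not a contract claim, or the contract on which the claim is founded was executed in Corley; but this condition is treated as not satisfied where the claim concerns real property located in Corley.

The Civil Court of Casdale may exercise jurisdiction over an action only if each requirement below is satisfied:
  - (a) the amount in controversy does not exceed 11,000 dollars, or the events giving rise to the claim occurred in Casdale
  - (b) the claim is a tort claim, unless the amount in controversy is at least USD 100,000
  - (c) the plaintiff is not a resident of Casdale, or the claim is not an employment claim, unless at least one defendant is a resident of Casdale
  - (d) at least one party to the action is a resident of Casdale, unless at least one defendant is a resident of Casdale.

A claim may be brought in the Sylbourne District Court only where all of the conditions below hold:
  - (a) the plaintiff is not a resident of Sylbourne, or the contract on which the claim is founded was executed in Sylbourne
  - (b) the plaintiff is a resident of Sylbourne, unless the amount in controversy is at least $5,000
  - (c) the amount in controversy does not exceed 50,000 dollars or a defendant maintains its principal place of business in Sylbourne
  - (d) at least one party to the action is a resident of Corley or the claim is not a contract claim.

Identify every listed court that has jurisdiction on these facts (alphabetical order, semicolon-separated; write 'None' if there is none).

The Corley District Court:
  (a) The claim does not concern real property. But the amount in controversy is 12,800 dollars, which meets the $12,500 floor, and the 'unless' clause therefore excuses the requirement. Satisfied.
  (b) The claim is a tort claim, not a contract claim, so one alternative holds. The exception is not triggered, since the claim does not concern real property. Condition met.
  → All conditions met; jurisdiction exists.
The Civil Court of Casdale:
  (a) The operative events occurred in Casdale, so one alternative holds. Condition met.
  (b) The claim is a tort claim. Condition met.
  (c) The plaintiff resides in Istmarsh, which is not Casdale, which satisfies one of the alternatives. Met.
  (d) Ines Lindqvist resides in Casdale. Satisfied.
  → Jurisdiction lies.
The Sylbourne District Court:
  (a) The plaintiff resides in Istmarsh, which is not Sylbourne, which satisfies one of the alternatives. Met.
  (b) The plaintiff resides in Istmarsh, not Sylbourne. But the amount in controversy is $12,800, which meets the USD 5,000 floor, and the 'unless' clause therefore excuses the requirement. Met.
  (c) The amount in controversy is 12,800 dollars, within the USD 50,000 ceiling, so this disjunct is met. Satisfied.
  (d) The claim is a tort claim, not a contract claim, so this disjunct is met. Satisfied.
  → All conditions met; jurisdiction exists.

the Civil Court of Casdale; the Corley District Court; the Sylbourne District Court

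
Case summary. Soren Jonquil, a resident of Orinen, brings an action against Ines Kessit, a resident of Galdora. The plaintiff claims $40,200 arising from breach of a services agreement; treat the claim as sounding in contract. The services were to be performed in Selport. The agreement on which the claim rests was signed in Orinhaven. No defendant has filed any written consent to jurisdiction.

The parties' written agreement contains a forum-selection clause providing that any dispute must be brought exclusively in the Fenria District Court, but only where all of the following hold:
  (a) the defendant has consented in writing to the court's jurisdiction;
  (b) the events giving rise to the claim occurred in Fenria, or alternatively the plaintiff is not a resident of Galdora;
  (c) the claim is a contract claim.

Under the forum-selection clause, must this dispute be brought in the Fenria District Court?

The Fenria District Court:
  (a) No such written consent has been filed. Not satisfied.
  (b) The plaintiff resides in Orinen, which is not Galdora, which satisfies one of the alternatives. Satisfied.
  (c) The claim is a contract claim. Condition met.
  → The clause does not apply.

No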